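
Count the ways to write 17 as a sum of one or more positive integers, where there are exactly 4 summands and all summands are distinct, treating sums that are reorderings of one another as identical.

Listing the qualifying partitions of 17:
1 + 2 + 3 + 11
1 + 2 + 4 + 10
1 + 2 + 5 + 9
1 + 3 + 4 + 9
1 + 2 + 6 + 8
1 + 3 + 5 + 8
2 + 3 + 4 + 8
1 + 3 + 6 + 7
1 + 4 + 5 + 7
2 + 3 + 5 + 7
2 + 4 + 5 + 6

11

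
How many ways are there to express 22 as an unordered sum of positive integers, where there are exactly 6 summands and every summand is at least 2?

35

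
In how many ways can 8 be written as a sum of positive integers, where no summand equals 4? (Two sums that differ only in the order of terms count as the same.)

17

The partitions of 8 that satisfy the conditions:
8
7 + 1
6 + 2
6 + 1 + 1
5 + 3
5 + 2 + 1
5 + 1 + 1 + 1
3 + 3 + 2
3 + 3 + 1 + 1
3 + 2 + 2 + 1
3 + 2 + 1 + 1 + 1
3 + 1 + 1 + 1 + 1 + 1
2 + 2 + 2 + 2
2 + 2 + 2 + 1 + 1
2 + 2 + 1 + 1 + 1 + 1
2 + 1 + 1 + 1 + 1 + 1 + 1
1 + 1 + 1 + 1 + 1 + 1 + 1 + 1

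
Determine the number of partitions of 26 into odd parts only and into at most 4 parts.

34

There are too many to list fully; the first 12 (by largest part) are:
25+1
23+3
23+1+1+1
21+5
21+3+1+1
19+7
19+5+1+1
19+3+3+1
17+9
17+7+1+1
17+5+3+1
17+3+3+3
…and 22 more, for 34 total.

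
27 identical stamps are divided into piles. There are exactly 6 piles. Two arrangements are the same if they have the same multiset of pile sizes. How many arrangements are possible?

331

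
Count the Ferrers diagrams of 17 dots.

297

Direct enumeration gives 297 partitions.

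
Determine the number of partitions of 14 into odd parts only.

22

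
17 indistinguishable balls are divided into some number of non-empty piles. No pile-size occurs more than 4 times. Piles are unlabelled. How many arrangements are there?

205

There are 205 such partitions.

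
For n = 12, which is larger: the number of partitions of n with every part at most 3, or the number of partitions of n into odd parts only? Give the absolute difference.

Partitions of 12 with every part at most 3: 19.
Partitions of 12 into odd parts only: 15.
|19 − 15| = 4.

4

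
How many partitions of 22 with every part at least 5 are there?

Enumerating:
22
17+5
16+6
15+7
14+8
13+9
12+10
12+5+5
11+11
11+6+5
10+7+5
10+6+6
9+8+5
9+7+6
8+8+6
8+7+7
7+5+5+5
6+6+5+5
That's 18 in total.

18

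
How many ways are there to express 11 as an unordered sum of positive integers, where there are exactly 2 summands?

5

Listing the qualifying partitions of 11:
1+10
2+9
3+8
4+7
5+6
That's 5 in total.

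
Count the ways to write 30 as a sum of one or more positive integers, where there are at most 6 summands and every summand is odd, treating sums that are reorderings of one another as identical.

105

Enumerating by decreasing first part gives 105 partitions in all.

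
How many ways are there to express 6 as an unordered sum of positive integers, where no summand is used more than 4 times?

Listing the qualifying partitions of 6:
6
5, 1
4, 2
4, 1, 1
3, 3
3, 2, 1
3, 1, 1, 1
2, 2, 2
2, 2, 1, 1
2, 1, 1, 1, 1
Counting gives 10.

10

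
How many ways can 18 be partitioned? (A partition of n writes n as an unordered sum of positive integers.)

Counting exhaustively, 385 partitions satisfy the conditions.

385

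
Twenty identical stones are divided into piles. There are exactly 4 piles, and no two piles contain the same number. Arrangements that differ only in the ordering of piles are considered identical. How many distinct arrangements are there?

23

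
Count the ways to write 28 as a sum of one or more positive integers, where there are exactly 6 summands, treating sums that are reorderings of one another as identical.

Direct enumeration gives 391 partitions.

391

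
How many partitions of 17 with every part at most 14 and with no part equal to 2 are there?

118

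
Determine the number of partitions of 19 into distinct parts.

54

There are too many to list fully; the first 12 (by largest part) are:
19
18, 1
17, 2
16, 3
16, 2, 1
15, 4
15, 3, 1
14, 5
14, 4, 1
14, 3, 2
13, 6
13, 5, 1
…and 42 more, for 54 total.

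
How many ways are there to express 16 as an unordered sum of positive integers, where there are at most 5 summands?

101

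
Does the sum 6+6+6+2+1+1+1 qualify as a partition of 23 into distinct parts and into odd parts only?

The parts sum to 23, and the condition 'all summands are distinct' is violated.

No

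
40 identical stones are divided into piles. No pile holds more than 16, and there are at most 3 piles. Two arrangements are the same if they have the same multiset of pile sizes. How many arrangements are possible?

10

Enumerating:
8, 16, 16
9, 15, 16
10, 14, 16
11, 13, 16
12, 12, 16
10, 15, 15
11, 14, 15
12, 13, 15
12, 14, 14
13, 13, 14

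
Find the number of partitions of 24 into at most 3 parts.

61

There are too many to list fully; the first 12 (by largest part) are:
24
23+1
22+2
22+1+1
21+3
21+2+1
20+4
20+3+1
20+2+2
19+5
19+4+1
19+3+2
…and 49 more, for 61 total.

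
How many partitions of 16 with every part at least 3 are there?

21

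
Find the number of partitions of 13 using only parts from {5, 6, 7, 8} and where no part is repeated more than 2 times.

2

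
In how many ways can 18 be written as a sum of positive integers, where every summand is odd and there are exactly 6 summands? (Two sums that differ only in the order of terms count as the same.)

11

Enumerating:
13, 1, 1, 1, 1, 1
11, 3, 1, 1, 1, 1
9, 5, 1, 1, 1, 1
9, 3, 3, 1, 1, 1
7, 7, 1, 1, 1, 1
7, 5, 3, 1, 1, 1
7, 3, 3, 3, 1, 1
5, 5, 5, 1, 1, 1
5, 5, 3, 3, 1, 1
5, 3, 3, 3, 3, 1
3, 3, 3, 3, 3, 3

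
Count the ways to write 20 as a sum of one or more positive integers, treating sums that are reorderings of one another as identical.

627

Direct enumeration gives 627 partitions.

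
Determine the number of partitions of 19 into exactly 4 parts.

There are too many to list fully; the first 12 (by largest part) are:
16, 1, 1, 1
15, 2, 1, 1
14, 3, 1, 1
14, 2, 2, 1
13, 4, 1, 1
13, 3, 2, 1
13, 2, 2, 2
12, 5, 1, 1
12, 4, 2, 1
12, 3, 3, 1
12, 3, 2, 2
11, 6, 1, 1
…and 42 more, for 54 total.

54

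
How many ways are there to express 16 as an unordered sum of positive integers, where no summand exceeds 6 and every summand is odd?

14

They are:
5+5+5+1
5+5+3+3
5+5+3+1+1+1
5+5+1+1+1+1+1+1
5+3+3+3+1+1
5+3+3+1+1+1+1+1
5+3+1+1+1+1+1+1+1+1
5+1+1+1+1+1+1+1+1+1+1+1
3+3+3+3+3+1
3+3+3+3+1+1+1+1
3+3+3+1+1+1+1+1+1+1
3+3+1+1+1+1+1+1+1+1+1+1
3+1+1+1+1+1+1+1+1+1+1+1+1+1
1+1+1+1+1+1+1+1+1+1+1+1+1+1+1+1
That's 14 in total.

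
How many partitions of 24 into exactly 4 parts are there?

108

Direct enumeration gives 108 partitions.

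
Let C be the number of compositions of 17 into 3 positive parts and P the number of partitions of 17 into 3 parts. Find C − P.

96

Compositions: C(16,2) = 120.
Unordered (partitions into 3 parts): 24.
Difference: 120 − 24 = 96.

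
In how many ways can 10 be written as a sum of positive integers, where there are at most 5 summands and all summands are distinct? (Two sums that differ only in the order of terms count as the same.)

They are:
10
9 + 1
8 + 2
7 + 3
7 + 2 + 1
6 + 4
6 + 3 + 1
5 + 4 + 1
5 + 3 + 2
4 + 3 + 2 + 1

10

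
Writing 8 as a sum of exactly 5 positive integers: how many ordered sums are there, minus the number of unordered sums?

32

Ordered (compositions into 5 parts): C(7,4) = 35.
Partitions of 8 into exactly 5 parts: 3.
Difference: 35 − 3 = 32.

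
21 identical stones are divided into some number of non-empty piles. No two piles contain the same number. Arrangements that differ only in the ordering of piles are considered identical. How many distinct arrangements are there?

76

Direct enumeration gives 76 partitions.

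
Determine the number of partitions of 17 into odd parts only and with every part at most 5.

15

The partitions of 17 that satisfy the conditions:
5, 5, 5, 1, 1
5, 5, 3, 3, 1
5, 5, 3, 1, 1, 1, 1
5, 5, 1, 1, 1, 1, 1, 1, 1
5, 3, 3, 3, 3
5, 3, 3, 3, 1, 1, 1
5, 3, 3, 1, 1, 1, 1, 1, 1
5, 3, 1, 1, 1, 1, 1, 1, 1, 1, 1
5, 1, 1, 1, 1, 1, 1, 1, 1, 1, 1, 1, 1
3, 3, 3, 3, 3, 1, 1
3, 3, 3, 3, 1, 1, 1, 1, 1
3, 3, 3, 1, 1, 1, 1, 1, 1, 1, 1
3, 3, 1, 1, 1, 1, 1, 1, 1, 1, 1, 1, 1
3, 1, 1, 1, 1, 1, 1, 1, 1, 1, 1, 1, 1, 1, 1
1, 1, 1, 1, 1, 1, 1, 1, 1, 1, 1, 1, 1, 1, 1, 1, 1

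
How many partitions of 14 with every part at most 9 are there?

Direct enumeration gives 123 partitions.

123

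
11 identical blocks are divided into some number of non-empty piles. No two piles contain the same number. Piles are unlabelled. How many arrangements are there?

12

Listing the qualifying partitions of 11:
11
10+1
9+2
8+3
8+2+1
7+4
7+3+1
6+5
6+4+1
6+3+2
5+4+2
5+3+2+1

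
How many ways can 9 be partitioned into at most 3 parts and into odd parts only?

They are:
9
7, 1, 1
5, 3, 1
3, 3, 3

4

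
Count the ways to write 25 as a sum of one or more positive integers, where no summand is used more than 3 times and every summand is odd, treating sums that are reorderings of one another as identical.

54

There are too many to list fully; the first 12 (by largest part) are:
25
23,1,1
21,3,1
19,5,1
19,3,3
19,3,1,1,1
17,7,1
17,5,3
17,5,1,1,1
17,3,3,1,1
15,9,1
15,7,3
…and 42 more, for 54 total.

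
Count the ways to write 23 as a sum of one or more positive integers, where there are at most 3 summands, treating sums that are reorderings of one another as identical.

56

A partial list (first 12 by largest part):
23
1,22
2,21
1,1,21
3,20
1,2,20
4,19
1,3,19
2,2,19
5,18
1,4,18
2,3,18
…and 44 more, for 56 total.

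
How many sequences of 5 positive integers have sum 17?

A composition of 17 into 5 positive parts is chosen by placing 4 dividers among the 16 gaps between 17 units: C(16,4) = 1820.

1820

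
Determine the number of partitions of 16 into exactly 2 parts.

Enumerating:
15,1
14,2
13,3
12,4
11,5
10,6
9,7
8,8
Counting gives 8.

8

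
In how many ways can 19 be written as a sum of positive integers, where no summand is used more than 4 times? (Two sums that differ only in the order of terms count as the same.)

Direct enumeration gives 325 partitions.

325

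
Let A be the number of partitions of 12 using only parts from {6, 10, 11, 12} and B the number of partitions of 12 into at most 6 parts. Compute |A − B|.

Partitions of 12 using only parts from {6, 10, 11, 12}: 2.
Partitions of 12 into at most 6 parts: 58.
|2 − 58| = 56.

56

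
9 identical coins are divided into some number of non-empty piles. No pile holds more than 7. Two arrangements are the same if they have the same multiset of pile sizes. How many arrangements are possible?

A partial list (first 12 by largest part):
7,2
7,1,1
6,3
6,2,1
6,1,1,1
5,4
5,3,1
5,2,2
5,2,1,1
5,1,1,1,1
4,4,1
4,3,2
…and 16 more, for 28 total.

28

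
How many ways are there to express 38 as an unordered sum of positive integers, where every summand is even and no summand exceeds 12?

235

There are 235 such partitions.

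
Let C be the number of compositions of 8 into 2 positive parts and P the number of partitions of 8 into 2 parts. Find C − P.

3

Ordered (compositions into 2 parts): C(7,1) = 7.
Partitions of 8 into exactly 2 parts: 4.
Difference: 7 − 4 = 3.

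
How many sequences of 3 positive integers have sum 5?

6

By stars and bars with positive parts, the count is C(4,2) = 6.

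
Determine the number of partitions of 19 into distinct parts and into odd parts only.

Enumerating:
19
15, 3, 1
13, 5, 1
11, 7, 1
11, 5, 3
9, 7, 3
That's 6 in total.

6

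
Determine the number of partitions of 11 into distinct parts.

Enumerating:
11
10,1
9,2
8,3
8,2,1
7,4
7,3,1
6,5
6,4,1
6,3,2
5,4,2
5,3,2,1

12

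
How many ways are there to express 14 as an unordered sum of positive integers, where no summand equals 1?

There are too many to list fully; the first 12 (by largest part) are:
14
12+2
11+3
10+4
10+2+2
9+5
9+3+2
8+6
8+4+2
8+3+3
8+2+2+2
7+7
…and 22 more, for 34 total.

34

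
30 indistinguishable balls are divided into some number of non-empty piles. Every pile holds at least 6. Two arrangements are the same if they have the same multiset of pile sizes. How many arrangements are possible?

40

A partial list (first 12 by largest part):
30
24+6
23+7
22+8
21+9
20+10
19+11
18+12
18+6+6
17+13
17+7+6
16+14
…and 28 more, for 40 total.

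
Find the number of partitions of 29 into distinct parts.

256

Systematic enumeration (by largest part, then next-largest, …) yields 256.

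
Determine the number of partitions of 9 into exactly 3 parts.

7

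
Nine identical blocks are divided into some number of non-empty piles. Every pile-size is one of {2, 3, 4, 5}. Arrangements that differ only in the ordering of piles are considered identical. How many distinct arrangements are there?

5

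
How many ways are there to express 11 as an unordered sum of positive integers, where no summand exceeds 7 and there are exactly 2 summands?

Enumerating:
7 + 4
6 + 5
Counting gives 2.

2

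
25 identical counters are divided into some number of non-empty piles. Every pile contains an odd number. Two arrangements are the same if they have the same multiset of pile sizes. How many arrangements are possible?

Enumerating by decreasing first part gives 142 partitions in all.

142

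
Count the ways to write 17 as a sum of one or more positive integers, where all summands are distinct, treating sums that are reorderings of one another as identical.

There are too many to list fully; the first 12 (by largest part) are:
17
16+1
15+2
14+3
14+2+1
13+4
13+3+1
12+5
12+4+1
12+3+2
11+6
11+5+1
…and 26 more, for 38 total.

38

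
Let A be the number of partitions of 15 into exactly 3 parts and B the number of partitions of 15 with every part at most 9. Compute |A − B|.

Partitions of 15 into exactly 3 parts: 19.
Partitions of 15 with every part at most 9: 157.
|19 − 157| = 138.

138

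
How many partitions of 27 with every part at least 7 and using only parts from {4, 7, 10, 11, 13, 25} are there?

2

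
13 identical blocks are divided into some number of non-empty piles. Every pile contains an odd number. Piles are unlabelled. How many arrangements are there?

The partitions of 13 that satisfy the conditions:
13
11, 1, 1
9, 3, 1
9, 1, 1, 1, 1
7, 5, 1
7, 3, 3
7, 3, 1, 1, 1
7, 1, 1, 1, 1, 1, 1
5, 5, 3
5, 5, 1, 1, 1
5, 3, 3, 1, 1
5, 3, 1, 1, 1, 1, 1
5, 1, 1, 1, 1, 1, 1, 1, 1
3, 3, 3, 3, 1
3, 3, 3, 1, 1, 1, 1
3, 3, 1, 1, 1, 1, 1, 1, 1
3, 1, 1, 1, 1, 1, 1, 1, 1, 1, 1
1, 1, 1, 1, 1, 1, 1, 1, 1, 1, 1, 1, 1

18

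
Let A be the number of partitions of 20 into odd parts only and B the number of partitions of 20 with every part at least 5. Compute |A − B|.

51

Partitions of 20 into odd parts only: 64.
Partitions of 20 with every part at least 5: 13.
|64 − 13| = 51.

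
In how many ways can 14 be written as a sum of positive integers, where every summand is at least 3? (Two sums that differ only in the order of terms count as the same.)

13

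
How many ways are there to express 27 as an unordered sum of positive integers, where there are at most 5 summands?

Systematic enumeration (by largest part, then next-largest, …) yields 480.

480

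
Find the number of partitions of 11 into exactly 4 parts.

The partitions of 11 that satisfy the conditions:
8, 1, 1, 1
7, 2, 1, 1
6, 3, 1, 1
6, 2, 2, 1
5, 4, 1, 1
5, 3, 2, 1
5, 2, 2, 2
4, 4, 2, 1
4, 3, 3, 1
4, 3, 2, 2
3, 3, 3, 2

11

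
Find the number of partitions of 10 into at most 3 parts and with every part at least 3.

5

Enumerating:
10
7 + 3
6 + 4
5 + 5
4 + 3 + 3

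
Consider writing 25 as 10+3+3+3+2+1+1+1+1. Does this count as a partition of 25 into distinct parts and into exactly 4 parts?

The parts sum to 25, and the condition 'all summands are distinct' is violated.

No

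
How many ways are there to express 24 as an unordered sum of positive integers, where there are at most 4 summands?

There are 169 such partitions.

169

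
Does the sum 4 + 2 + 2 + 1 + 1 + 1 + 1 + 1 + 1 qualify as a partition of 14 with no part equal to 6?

Yes

The parts sum to 14, and the condition 'no summand equals 6' holds.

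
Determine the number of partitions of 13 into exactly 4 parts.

18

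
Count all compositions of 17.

65536

The number of compositions of n is 2^(n−1); here 2^16 = 65536.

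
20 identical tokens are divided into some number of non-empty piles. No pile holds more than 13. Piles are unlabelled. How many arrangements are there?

Systematic enumeration (by largest part, then next-largest, …) yields 597.

597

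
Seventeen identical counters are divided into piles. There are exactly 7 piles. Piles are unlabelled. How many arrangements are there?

There are too many to list fully; the first 12 (by largest part) are:
11+1+1+1+1+1+1
10+2+1+1+1+1+1
9+3+1+1+1+1+1
9+2+2+1+1+1+1
8+4+1+1+1+1+1
8+3+2+1+1+1+1
8+2+2+2+1+1+1
7+5+1+1+1+1+1
7+4+2+1+1+1+1
7+3+3+1+1+1+1
7+3+2+2+1+1+1
7+2+2+2+2+1+1
…and 26 more, for 38 total.

38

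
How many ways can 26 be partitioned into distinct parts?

165

Systematic enumeration (by largest part, then next-largest, …) yields 165.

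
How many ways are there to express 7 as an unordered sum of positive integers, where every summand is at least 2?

4

The partitions of 7 that satisfy the conditions:
7
5, 2
4, 3
3, 2, 2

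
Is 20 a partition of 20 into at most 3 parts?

The parts sum to 20, and the condition 'there are at most 3 summands' holds.

Yes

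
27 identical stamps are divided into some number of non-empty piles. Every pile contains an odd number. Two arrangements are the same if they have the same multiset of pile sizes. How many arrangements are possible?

Systematic enumeration (by largest part, then next-largest, …) yields 192.

192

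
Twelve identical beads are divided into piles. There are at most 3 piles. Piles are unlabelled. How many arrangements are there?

Enumerating:
12
11,1
10,2
10,1,1
9,3
9,2,1
8,4
8,3,1
8,2,2
7,5
7,4,1
7,3,2
6,6
6,5,1
6,4,2
6,3,3
5,5,2
5,4,3
4,4,4

19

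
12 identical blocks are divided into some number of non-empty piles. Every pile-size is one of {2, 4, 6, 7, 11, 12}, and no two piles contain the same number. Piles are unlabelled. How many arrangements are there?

2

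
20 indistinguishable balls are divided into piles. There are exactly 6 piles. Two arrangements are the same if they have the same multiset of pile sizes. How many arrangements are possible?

90

Direct enumeration gives 90 partitions.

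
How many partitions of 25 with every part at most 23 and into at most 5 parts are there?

Systematic enumeration (by largest part, then next-largest, …) yields 375.

375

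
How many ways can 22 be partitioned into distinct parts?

89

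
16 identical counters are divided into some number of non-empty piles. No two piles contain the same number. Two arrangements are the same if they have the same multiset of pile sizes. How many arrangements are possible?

32

There are too many to list fully; the first 12 (by largest part) are:
16
1 + 15
2 + 14
3 + 13
1 + 2 + 13
4 + 12
1 + 3 + 12
5 + 11
1 + 4 + 11
2 + 3 + 11
6 + 10
1 + 5 + 10
…and 20 more, for 32 total.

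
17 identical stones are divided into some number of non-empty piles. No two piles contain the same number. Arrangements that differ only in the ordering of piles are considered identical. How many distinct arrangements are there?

38

There are too many to list fully; the first 12 (by largest part) are:
17
16 + 1
15 + 2
14 + 3
14 + 2 + 1
13 + 4
13 + 3 + 1
12 + 5
12 + 4 + 1
12 + 3 + 2
11 + 6
11 + 5 + 1
…and 26 more, for 38 total.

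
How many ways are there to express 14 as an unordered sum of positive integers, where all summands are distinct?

22

Enumerating:
14
13, 1
12, 2
11, 3
11, 2, 1
10, 4
10, 3, 1
9, 5
9, 4, 1
9, 3, 2
8, 6
8, 5, 1
8, 4, 2
8, 3, 2, 1
7, 6, 1
7, 5, 2
7, 4, 3
7, 4, 2, 1
6, 5, 3
6, 5, 2, 1
6, 4, 3, 1
5, 4, 3, 2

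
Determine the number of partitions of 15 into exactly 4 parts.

27

A partial list (first 12 by largest part):
12,1,1,1
11,2,1,1
10,3,1,1
10,2,2,1
9,4,1,1
9,3,2,1
9,2,2,2
8,5,1,1
8,4,2,1
8,3,3,1
8,3,2,2
7,6,1,1
…and 15 more, for 27 total.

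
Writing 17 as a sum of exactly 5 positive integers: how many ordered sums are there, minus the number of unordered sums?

Ordered (compositions into 5 parts): C(16,4) = 1820.
Partitions of 17 into exactly 5 parts: 47.
Difference: 1820 − 47 = 1773.

1773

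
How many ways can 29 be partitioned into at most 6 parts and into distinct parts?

Direct enumeration gives 255 partitions.

255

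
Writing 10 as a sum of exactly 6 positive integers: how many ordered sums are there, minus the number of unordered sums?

Ordered (compositions into 6 parts): C(9,5) = 126.
Partitions of 10 into exactly 6 parts: 5.
Difference: 126 − 5 = 121.

121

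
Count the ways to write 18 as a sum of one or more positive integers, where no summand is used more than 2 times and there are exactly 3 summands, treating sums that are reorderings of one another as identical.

A partial list (first 12 by largest part):
16, 1, 1
15, 2, 1
14, 3, 1
14, 2, 2
13, 4, 1
13, 3, 2
12, 5, 1
12, 4, 2
12, 3, 3
11, 6, 1
11, 5, 2
11, 4, 3
…and 14 more, for 26 total.

26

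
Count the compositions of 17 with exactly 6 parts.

4368

By stars and bars with positive parts, the count is C(16,5) = 4368.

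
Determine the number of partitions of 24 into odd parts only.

122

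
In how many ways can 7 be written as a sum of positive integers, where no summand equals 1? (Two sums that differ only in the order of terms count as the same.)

4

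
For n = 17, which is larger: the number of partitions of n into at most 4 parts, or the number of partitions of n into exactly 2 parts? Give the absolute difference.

64

Partitions of 17 into at most 4 parts: 72.
Partitions of 17 into exactly 2 parts: 8.
|72 − 8| = 64.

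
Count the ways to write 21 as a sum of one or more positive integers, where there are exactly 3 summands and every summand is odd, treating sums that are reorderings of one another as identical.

Enumerating:
19, 1, 1
17, 3, 1
15, 5, 1
15, 3, 3
13, 7, 1
13, 5, 3
11, 9, 1
11, 7, 3
11, 5, 5
9, 9, 3
9, 7, 5
7, 7, 7
That's 12 in total.

12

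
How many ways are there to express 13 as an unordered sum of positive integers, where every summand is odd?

18

Enumerating:
13
11,1,1
9,3,1
9,1,1,1,1
7,5,1
7,3,3
7,3,1,1,1
7,1,1,1,1,1,1
5,5,3
5,5,1,1,1
5,3,3,1,1
5,3,1,1,1,1,1
5,1,1,1,1,1,1,1,1
3,3,3,3,1
3,3,3,1,1,1,1
3,3,1,1,1,1,1,1,1
3,1,1,1,1,1,1,1,1,1,1
1,1,1,1,1,1,1,1,1,1,1,1,1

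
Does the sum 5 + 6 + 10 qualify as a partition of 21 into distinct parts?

Yes

The parts sum to 21, and the condition 'all summands are distinct' holds.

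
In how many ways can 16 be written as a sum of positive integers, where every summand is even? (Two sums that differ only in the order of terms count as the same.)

They are:
16
14, 2
12, 4
12, 2, 2
10, 6
10, 4, 2
10, 2, 2, 2
8, 8
8, 6, 2
8, 4, 4
8, 4, 2, 2
8, 2, 2, 2, 2
6, 6, 4
6, 6, 2, 2
6, 4, 4, 2
6, 4, 2, 2, 2
6, 2, 2, 2, 2, 2
4, 4, 4, 4
4, 4, 4, 2, 2
4, 4, 2, 2, 2, 2
4, 2, 2, 2, 2, 2, 2
2, 2, 2, 2, 2, 2, 2, 2
That's 22 in total.

22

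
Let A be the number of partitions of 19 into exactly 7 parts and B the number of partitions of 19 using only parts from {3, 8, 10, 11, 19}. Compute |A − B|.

Partitions of 19 into exactly 7 parts: 65.
Partitions of 19 using only parts from {3, 8, 10, 11, 19}: 4.
|65 − 4| = 61.

61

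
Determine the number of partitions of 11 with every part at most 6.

44

There are too many to list fully; the first 12 (by largest part) are:
6 + 5
6 + 4 + 1
6 + 3 + 2
6 + 3 + 1 + 1
6 + 2 + 2 + 1
6 + 2 + 1 + 1 + 1
6 + 1 + 1 + 1 + 1 + 1
5 + 5 + 1
5 + 4 + 2
5 + 4 + 1 + 1
5 + 3 + 3
5 + 3 + 2 + 1
…and 32 more, for 44 total.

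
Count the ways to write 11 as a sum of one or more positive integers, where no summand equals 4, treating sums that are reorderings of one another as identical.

41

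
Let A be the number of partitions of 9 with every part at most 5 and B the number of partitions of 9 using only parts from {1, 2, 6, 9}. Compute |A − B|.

Partitions of 9 with every part at most 5: 23.
Partitions of 9 using only parts from {1, 2, 6, 9}: 8.
|23 − 8| = 15.

15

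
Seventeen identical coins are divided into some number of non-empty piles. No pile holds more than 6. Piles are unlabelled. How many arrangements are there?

163

There are 163 such partitions.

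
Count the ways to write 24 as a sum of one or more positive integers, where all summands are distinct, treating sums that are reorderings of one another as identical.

122

Counting exhaustively, 122 partitions satisfy the conditions.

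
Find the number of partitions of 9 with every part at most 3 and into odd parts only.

The partitions of 9 that satisfy the conditions:
3+3+3
1+1+1+3+3
1+1+1+1+1+1+3
1+1+1+1+1+1+1+1+1

4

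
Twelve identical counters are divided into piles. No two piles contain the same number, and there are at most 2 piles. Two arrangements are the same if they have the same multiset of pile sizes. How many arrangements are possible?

6

Listing the qualifying partitions of 12:
12
11,1
10,2
9,3
8,4
7,5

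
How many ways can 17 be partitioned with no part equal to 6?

241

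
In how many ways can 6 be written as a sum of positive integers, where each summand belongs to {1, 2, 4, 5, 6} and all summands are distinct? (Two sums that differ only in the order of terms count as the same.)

3

Enumerating:
6
5 + 1
4 + 2
That's 3 in total.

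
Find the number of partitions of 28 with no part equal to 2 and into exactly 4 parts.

113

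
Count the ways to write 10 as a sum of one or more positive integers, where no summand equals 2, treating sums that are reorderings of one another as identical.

The partitions of 10 that satisfy the conditions:
10
9 + 1
8 + 1 + 1
7 + 3
7 + 1 + 1 + 1
6 + 4
6 + 3 + 1
6 + 1 + 1 + 1 + 1
5 + 5
5 + 4 + 1
5 + 3 + 1 + 1
5 + 1 + 1 + 1 + 1 + 1
4 + 4 + 1 + 1
4 + 3 + 3
4 + 3 + 1 + 1 + 1
4 + 1 + 1 + 1 + 1 + 1 + 1
3 + 3 + 3 + 1
3 + 3 + 1 + 1 + 1 + 1
3 + 1 + 1 + 1 + 1 + 1 + 1 + 1
1 + 1 + 1 + 1 + 1 + 1 + 1 + 1 + 1 + 1
That's 20 in total.

20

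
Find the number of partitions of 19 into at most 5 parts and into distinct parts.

54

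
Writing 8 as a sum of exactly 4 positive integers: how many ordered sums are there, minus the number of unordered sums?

30

Ordered (compositions into 4 parts): C(7,3) = 35.
Unordered (partitions into 4 parts): 5.
Difference: 35 − 5 = 30.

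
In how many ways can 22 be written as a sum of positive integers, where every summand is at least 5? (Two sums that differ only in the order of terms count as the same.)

Listing the qualifying partitions of 22:
22
17, 5
16, 6
15, 7
14, 8
13, 9
12, 10
12, 5, 5
11, 11
11, 6, 5
10, 7, 5
10, 6, 6
9, 8, 5
9, 7, 6
8, 8, 6
8, 7, 7
7, 5, 5, 5
6, 6, 5, 5
Counting gives 18.

18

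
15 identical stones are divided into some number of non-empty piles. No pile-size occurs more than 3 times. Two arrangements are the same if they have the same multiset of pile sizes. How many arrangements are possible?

There are 105 such partitions.

105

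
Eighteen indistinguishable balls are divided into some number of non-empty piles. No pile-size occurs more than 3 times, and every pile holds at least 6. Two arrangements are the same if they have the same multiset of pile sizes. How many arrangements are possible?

6

They are:
18
12,6
11,7
10,8
9,9
6,6,6
Counting gives 6.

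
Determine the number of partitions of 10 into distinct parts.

The partitions of 10 that satisfy the conditions:
10
1 + 9
2 + 8
3 + 7
1 + 2 + 7
4 + 6
1 + 3 + 6
1 + 4 + 5
2 + 3 + 5
1 + 2 + 3 + 4
That's 10 in total.

10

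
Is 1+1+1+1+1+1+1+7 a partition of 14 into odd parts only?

The parts sum to 14, and the condition 'every summand is odd' holds.

Yes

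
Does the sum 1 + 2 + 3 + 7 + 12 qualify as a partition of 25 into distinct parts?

Yes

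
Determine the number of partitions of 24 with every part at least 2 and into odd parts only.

18

They are:
3,21
5,19
7,17
9,15
3,3,3,15
11,13
3,3,5,13
3,3,7,11
3,5,5,11
3,3,9,9
3,5,7,9
5,5,5,9
3,3,3,3,3,9
3,7,7,7
5,5,7,7
3,3,3,3,5,7
3,3,3,5,5,5
3,3,3,3,3,3,3,3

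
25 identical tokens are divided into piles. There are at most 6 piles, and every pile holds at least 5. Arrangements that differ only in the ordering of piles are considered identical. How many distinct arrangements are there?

There are too many to list fully; the first 12 (by largest part) are:
25
5, 20
6, 19
7, 18
8, 17
9, 16
10, 15
5, 5, 15
11, 14
5, 6, 14
12, 13
5, 7, 13
…and 18 more, for 30 total.

30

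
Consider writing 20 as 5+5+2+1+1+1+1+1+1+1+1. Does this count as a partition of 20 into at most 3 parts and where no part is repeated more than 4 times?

The parts sum to 20, and the condition 'there are at most 3 summands' is violated.

No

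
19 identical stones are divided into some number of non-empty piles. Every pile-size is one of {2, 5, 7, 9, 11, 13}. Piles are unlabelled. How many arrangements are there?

They are:
13+2+2+2
11+2+2+2+2
9+5+5
9+2+2+2+2+2
7+7+5
7+5+5+2
7+2+2+2+2+2+2
5+5+5+2+2
5+2+2+2+2+2+2+2

9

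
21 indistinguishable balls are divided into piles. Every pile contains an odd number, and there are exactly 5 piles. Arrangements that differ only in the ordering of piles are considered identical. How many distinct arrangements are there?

Enumerating:
17+1+1+1+1
15+3+1+1+1
13+5+1+1+1
13+3+3+1+1
11+7+1+1+1
11+5+3+1+1
11+3+3+3+1
9+9+1+1+1
9+7+3+1+1
9+5+5+1+1
9+5+3+3+1
9+3+3+3+3
7+7+5+1+1
7+7+3+3+1
7+5+5+3+1
7+5+3+3+3
5+5+5+5+1
5+5+5+3+3

18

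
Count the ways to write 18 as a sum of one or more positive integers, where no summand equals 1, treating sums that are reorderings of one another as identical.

88

Systematic enumeration (by largest part, then next-largest, …) yields 88.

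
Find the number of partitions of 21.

792

There are 792 such partitions.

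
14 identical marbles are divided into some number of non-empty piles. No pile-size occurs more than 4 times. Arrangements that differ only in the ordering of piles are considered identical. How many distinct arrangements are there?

100

Direct enumeration gives 100 partitions.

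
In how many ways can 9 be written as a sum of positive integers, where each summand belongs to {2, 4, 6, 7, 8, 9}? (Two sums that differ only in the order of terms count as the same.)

Listing the qualifying partitions of 9:
9
7 + 2

2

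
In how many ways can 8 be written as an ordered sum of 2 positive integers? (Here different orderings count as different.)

Equivalently, choose which 1 of the 7 gaps become plus signs: C(7,1) = 7.

7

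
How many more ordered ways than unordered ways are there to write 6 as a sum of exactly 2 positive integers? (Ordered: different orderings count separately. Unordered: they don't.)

Ordered (compositions into 2 parts): C(5,1) = 5.
Partitions of 6 into exactly 2 parts: 3.
Difference: 5 − 3 = 2.

2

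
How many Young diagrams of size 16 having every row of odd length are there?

32

There are too many to list fully; the first 12 (by largest part) are:
15, 1
13, 3
13, 1, 1, 1
11, 5
11, 3, 1, 1
11, 1, 1, 1, 1, 1
9, 7
9, 5, 1, 1
9, 3, 3, 1
9, 3, 1, 1, 1, 1
9, 1, 1, 1, 1, 1, 1, 1
7, 7, 1, 1
…and 20 more, for 32 total.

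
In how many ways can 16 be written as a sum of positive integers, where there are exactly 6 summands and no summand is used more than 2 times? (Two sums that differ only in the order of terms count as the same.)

Enumerating:
7, 3, 2, 2, 1, 1
6, 4, 2, 2, 1, 1
6, 3, 3, 2, 1, 1
5, 5, 2, 2, 1, 1
5, 4, 3, 2, 1, 1
5, 3, 3, 2, 2, 1
4, 4, 3, 3, 1, 1
4, 4, 3, 2, 2, 1

8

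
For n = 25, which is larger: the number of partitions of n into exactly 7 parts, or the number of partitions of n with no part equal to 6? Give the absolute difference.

1220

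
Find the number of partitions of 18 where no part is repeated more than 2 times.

Direct enumeration gives 135 partitions.

135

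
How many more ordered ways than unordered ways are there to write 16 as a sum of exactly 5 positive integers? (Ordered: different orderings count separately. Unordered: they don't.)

1328

Ordered (compositions into 5 parts): C(15,4) = 1365.
Partitions of 16 into exactly 5 parts: 37.
Difference: 1365 − 37 = 1328.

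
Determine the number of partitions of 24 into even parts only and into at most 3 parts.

19

The partitions of 24 that satisfy the conditions:
24
2,22
4,20
2,2,20
6,18
2,4,18
8,16
2,6,16
4,4,16
10,14
2,8,14
4,6,14
12,12
2,10,12
4,8,12
6,6,12
4,10,10
6,8,10
8,8,8
That's 19 in total.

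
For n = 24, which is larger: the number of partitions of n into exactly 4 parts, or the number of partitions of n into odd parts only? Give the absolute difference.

14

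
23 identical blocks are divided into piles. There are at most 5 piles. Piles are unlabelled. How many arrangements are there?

Counting exhaustively, 291 partitions satisfy the conditions.

291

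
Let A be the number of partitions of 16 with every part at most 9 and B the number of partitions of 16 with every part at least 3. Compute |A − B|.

Partitions of 16 with every part at most 9: 201.
Partitions of 16 with every part at least 3: 21.
|201 − 21| = 180.

180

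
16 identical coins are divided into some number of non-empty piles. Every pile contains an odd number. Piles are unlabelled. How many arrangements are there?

32

There are too many to list fully; the first 12 (by largest part) are:
1, 15
3, 13
1, 1, 1, 13
5, 11
1, 1, 3, 11
1, 1, 1, 1, 1, 11
7, 9
1, 1, 5, 9
1, 3, 3, 9
1, 1, 1, 1, 3, 9
1, 1, 1, 1, 1, 1, 1, 9
1, 1, 7, 7
…and 20 more, for 32 total.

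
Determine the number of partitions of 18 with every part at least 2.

Counting exhaustively, 88 partitions satisfy the conditions.

88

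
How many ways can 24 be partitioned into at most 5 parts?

There are 333 such partitions.

333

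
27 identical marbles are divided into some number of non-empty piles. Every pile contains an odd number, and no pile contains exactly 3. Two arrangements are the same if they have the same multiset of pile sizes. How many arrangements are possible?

There are too many to list fully; the first 12 (by largest part) are:
27
25,1,1
23,1,1,1,1
21,5,1
21,1,1,1,1,1,1
19,7,1
19,5,1,1,1
19,1,1,1,1,1,1,1,1
17,9,1
17,7,1,1,1
17,5,5
17,5,1,1,1,1,1
…and 58 more, for 70 total.

70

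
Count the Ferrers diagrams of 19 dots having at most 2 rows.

10

They are:
19
1, 18
2, 17
3, 16
4, 15
5, 14
6, 13
7, 12
8, 11
9, 10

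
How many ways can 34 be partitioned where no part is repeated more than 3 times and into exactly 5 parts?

There are 595 such partitions.

595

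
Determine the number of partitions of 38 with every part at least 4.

A full systematic count gives 505.

505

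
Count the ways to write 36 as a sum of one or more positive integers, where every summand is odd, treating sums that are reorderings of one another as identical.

Enumerating by decreasing first part gives 668 partitions in all.

668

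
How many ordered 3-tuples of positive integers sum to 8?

21

Equivalently, choose which 2 of the 7 gaps become plus signs: C(7,2) = 21.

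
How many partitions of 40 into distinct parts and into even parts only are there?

64

A partial list (first 12 by largest part):
40
38+2
36+4
34+6
34+4+2
32+8
32+6+2
30+10
30+8+2
30+6+4
28+12
28+10+2
…and 52 more, for 64 total.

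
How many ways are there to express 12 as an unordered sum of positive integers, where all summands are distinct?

They are:
12
11,1
10,2
9,3
9,2,1
8,4
8,3,1
7,5
7,4,1
7,3,2
6,5,1
6,4,2
6,3,2,1
5,4,3
5,4,2,1
Counting gives 15.

15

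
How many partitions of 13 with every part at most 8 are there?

89

Direct enumeration gives 89 partitions.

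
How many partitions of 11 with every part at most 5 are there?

37

A partial list (first 12 by largest part):
5, 5, 1
5, 4, 2
5, 4, 1, 1
5, 3, 3
5, 3, 2, 1
5, 3, 1, 1, 1
5, 2, 2, 2
5, 2, 2, 1, 1
5, 2, 1, 1, 1, 1
5, 1, 1, 1, 1, 1, 1
4, 4, 3
4, 4, 2, 1
…and 25 more, for 37 total.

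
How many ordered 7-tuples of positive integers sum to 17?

8008

By stars and bars with positive parts, the count is C(16,6) = 8008.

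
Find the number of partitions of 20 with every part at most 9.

488

Enumerating by decreasing first part gives 488 partitions in all.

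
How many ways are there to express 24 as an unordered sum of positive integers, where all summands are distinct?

122

Enumerating by decreasing first part gives 122 partitions in all.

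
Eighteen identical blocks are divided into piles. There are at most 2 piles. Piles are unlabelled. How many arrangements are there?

The partitions of 18 that satisfy the conditions:
18
17,1
16,2
15,3
14,4
13,5
12,6
11,7
10,8
9,9

10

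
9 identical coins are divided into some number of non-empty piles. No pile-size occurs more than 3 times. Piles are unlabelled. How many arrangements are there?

22

The partitions of 9 that satisfy the conditions:
9
1 + 8
2 + 7
1 + 1 + 7
3 + 6
1 + 2 + 6
1 + 1 + 1 + 6
4 + 5
1 + 3 + 5
2 + 2 + 5
1 + 1 + 2 + 5
1 + 4 + 4
2 + 3 + 4
1 + 1 + 3 + 4
1 + 2 + 2 + 4
1 + 1 + 1 + 2 + 4
3 + 3 + 3
1 + 2 + 3 + 3
1 + 1 + 1 + 3 + 3
2 + 2 + 2 + 3
1 + 1 + 2 + 2 + 3
1 + 1 + 1 + 2 + 2 + 2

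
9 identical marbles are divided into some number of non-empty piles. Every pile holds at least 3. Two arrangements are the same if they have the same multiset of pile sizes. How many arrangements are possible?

4

Listing the qualifying partitions of 9:
9
6 + 3
5 + 4
3 + 3 + 3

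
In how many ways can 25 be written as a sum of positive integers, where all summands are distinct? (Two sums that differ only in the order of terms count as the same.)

142

A full systematic count gives 142.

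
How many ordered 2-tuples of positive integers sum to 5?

Equivalently, choose which 1 of the 4 gaps become plus signs: C(4,1) = 4.

4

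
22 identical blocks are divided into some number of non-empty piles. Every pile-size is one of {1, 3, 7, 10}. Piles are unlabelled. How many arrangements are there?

A partial list (first 12 by largest part):
10,10,1,1
10,7,3,1,1
10,7,1,1,1,1,1
10,3,3,3,3
10,3,3,3,1,1,1
10,3,3,1,1,1,1,1,1
10,3,1,1,1,1,1,1,1,1,1
10,1,1,1,1,1,1,1,1,1,1,1,1
7,7,7,1
7,7,3,3,1,1
7,7,3,1,1,1,1,1
7,7,1,1,1,1,1,1,1,1
…and 14 more, for 26 total.

26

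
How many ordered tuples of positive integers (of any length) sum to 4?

8

Each of the 3 gaps between 4 units is either a break or not: 2^3 = 8.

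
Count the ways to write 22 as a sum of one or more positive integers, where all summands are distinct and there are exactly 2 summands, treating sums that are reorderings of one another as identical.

10

The partitions of 22 that satisfy the conditions:
21, 1
20, 2
19, 3
18, 4
17, 5
16, 6
15, 7
14, 8
13, 9
12, 10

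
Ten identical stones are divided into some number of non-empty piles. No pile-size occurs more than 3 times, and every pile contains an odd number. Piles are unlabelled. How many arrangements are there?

6

The partitions of 10 that satisfy the conditions:
1,9
3,7
1,1,1,7
5,5
1,1,3,5
1,3,3,3
Counting gives 6.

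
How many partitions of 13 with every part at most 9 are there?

94

Counting exhaustively, 94 partitions satisfy the conditions.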